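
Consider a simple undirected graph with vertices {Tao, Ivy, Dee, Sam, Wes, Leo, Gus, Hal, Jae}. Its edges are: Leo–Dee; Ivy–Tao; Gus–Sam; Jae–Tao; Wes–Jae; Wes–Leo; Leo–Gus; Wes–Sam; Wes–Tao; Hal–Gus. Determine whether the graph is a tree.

No

|V| = 9, |E| = 10.
Connected but with 10 > 8 edges, so it has a cycle and is not a tree.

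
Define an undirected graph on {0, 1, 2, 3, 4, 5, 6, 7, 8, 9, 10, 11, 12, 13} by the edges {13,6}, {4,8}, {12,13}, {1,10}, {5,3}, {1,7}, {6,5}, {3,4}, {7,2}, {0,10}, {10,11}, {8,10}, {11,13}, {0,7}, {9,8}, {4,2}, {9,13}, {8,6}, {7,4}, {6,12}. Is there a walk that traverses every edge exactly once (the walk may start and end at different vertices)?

Yes

Degrees: 0:2, 1:2, 2:2, 3:2, 4:4, 5:2, 6:4, 7:4, 8:4, 9:2, 10:4, 11:2, 12:2, 13:4
Odd-degree vertices: none (0 total).
The non-isolated vertices are connected and exactly 0 have odd degree, so an Eulerian trail exists.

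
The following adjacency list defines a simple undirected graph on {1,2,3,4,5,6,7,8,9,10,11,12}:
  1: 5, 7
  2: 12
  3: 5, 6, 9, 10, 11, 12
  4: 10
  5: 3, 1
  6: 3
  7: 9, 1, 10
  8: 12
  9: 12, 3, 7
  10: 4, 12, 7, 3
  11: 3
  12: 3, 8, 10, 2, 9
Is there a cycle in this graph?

Yes

|V| = 12, |E| = 15, number of components = 1.
Since 15 > 12 - 1, a cycle must exist; for instance 3-10-12-3.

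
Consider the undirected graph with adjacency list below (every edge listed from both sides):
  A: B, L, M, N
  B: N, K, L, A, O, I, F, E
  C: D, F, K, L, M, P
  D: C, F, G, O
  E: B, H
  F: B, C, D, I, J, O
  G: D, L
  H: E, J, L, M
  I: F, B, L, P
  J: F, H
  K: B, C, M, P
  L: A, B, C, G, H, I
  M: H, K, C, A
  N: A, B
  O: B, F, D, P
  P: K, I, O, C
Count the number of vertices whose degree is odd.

0

Degrees: A:4, B:8, C:6, D:4, E:2, F:6, G:2, H:4, I:4, J:2, K:4, L:6, M:4, N:2, O:4, P:4
Odd-degree vertices: none.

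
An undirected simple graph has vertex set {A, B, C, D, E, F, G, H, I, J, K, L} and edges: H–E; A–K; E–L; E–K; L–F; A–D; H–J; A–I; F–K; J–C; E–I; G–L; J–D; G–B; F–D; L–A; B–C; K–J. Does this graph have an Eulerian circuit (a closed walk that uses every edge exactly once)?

No

Degrees: A:4, B:2, C:2, D:3, E:4, F:3, G:2, H:2, I:2, J:4, K:4, L:4
Vertices with odd degree: D, F. An Eulerian circuit requires all degrees even.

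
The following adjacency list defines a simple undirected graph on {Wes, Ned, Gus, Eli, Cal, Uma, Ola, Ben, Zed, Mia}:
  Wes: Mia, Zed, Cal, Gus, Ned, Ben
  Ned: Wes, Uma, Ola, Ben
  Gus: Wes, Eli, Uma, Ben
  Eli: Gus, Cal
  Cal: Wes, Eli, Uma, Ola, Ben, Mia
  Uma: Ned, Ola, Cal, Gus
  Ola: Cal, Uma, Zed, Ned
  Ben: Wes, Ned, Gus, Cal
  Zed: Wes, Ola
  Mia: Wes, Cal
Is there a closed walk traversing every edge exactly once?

Degrees: Wes:6, Ned:4, Gus:4, Eli:2, Cal:6, Uma:4, Ola:4, Ben:4, Zed:2, Mia:2
Every vertex has even degree and the edges form a single connected piece, so an Eulerian circuit exists.

Yes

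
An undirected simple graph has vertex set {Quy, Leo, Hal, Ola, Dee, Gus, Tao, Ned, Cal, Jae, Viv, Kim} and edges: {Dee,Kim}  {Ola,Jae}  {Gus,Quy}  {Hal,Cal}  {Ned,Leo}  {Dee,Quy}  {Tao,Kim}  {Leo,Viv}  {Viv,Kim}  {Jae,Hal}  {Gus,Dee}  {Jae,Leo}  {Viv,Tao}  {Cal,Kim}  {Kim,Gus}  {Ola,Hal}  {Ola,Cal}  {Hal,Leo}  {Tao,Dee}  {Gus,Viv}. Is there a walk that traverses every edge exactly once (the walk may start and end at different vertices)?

No

Degrees: Quy:2, Leo:4, Hal:4, Ola:3, Dee:4, Gus:4, Tao:3, Ned:1, Cal:3, Jae:3, Viv:4, Kim:5
Odd-degree vertices: Ola, Tao, Ned, Cal, Jae, Kim (6 total).
An Eulerian trail requires 0 or 2 odd-degree vertices; here there are 6.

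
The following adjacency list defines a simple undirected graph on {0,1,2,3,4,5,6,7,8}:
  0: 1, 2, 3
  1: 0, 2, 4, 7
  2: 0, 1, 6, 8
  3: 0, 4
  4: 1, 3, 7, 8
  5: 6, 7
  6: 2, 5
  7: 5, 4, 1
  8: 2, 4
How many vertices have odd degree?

2

Degrees: 0:3, 1:4, 2:4, 3:2, 4:4, 5:2, 6:2, 7:3, 8:2
Odd-degree vertices: 0, 7.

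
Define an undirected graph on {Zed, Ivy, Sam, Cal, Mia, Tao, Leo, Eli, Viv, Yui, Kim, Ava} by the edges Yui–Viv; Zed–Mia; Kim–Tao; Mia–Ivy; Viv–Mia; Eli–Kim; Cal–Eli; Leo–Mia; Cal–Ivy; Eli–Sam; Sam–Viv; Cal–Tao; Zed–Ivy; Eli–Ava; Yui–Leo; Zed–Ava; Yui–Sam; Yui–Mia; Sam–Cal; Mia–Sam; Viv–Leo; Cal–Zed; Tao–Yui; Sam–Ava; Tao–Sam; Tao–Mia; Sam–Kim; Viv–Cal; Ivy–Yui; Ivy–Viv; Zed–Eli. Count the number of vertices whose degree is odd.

Degrees: Zed:5, Ivy:5, Sam:8, Cal:6, Mia:7, Tao:5, Leo:3, Eli:5, Viv:6, Yui:6, Kim:3, Ava:3
Odd-degree vertices: Zed, Ivy, Mia, Tao, Leo, Eli, Kim, Ava.

8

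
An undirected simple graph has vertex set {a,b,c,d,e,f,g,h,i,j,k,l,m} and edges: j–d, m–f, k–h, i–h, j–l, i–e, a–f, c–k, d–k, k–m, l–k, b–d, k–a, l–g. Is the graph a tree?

No

|V| = 13, |E| = 14.
Connected but with 14 > 12 edges, so it has a cycle and is not a tree.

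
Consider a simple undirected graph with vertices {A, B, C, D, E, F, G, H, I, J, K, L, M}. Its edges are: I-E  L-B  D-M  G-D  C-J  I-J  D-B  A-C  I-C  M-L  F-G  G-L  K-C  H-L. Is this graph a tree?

No

The graph has 13 vertices and 14 edges.
It splits into 2 components, so it cannot be a tree.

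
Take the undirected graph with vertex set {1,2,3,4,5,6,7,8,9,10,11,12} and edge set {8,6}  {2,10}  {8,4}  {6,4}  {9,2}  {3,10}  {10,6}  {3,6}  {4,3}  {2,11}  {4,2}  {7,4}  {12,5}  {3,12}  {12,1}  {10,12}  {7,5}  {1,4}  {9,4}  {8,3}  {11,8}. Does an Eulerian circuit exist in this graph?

Degrees: 1:2, 2:4, 3:5, 4:7, 5:2, 6:4, 7:2, 8:4, 9:2, 10:4, 11:2, 12:4
3, 4 have odd degree; an Eulerian circuit needs every degree to be even, so none exists.

No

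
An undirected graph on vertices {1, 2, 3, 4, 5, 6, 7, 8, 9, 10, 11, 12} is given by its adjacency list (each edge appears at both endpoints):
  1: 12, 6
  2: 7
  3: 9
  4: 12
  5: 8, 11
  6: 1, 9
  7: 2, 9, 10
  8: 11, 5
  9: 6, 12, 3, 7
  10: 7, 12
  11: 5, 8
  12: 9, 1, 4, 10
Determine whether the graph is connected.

Component: {5, 8, 11}
Component: {1, 2, 3, 4, 6, 7, 9, 10, 12}
No edge joins these 2 groups, so the graph is disconnected.

No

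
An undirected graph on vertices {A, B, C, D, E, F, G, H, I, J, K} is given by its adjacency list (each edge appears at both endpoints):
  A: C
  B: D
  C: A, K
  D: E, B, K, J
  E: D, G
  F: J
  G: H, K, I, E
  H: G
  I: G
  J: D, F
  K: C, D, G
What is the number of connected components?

Component: {A, B, C, D, E, F, G, H, I, J, K}

1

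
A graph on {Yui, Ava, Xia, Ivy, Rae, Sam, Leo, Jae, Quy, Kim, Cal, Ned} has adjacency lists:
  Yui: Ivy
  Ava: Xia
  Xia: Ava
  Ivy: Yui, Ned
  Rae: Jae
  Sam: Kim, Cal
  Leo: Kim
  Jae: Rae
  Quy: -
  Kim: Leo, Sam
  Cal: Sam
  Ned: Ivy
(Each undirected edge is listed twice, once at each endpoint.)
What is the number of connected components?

Component: {Quy}
Component: {Ava, Xia}
Component: {Rae, Jae}
Component: {Yui, Ivy, Ned}
Component: {Sam, Leo, Kim, Cal}

5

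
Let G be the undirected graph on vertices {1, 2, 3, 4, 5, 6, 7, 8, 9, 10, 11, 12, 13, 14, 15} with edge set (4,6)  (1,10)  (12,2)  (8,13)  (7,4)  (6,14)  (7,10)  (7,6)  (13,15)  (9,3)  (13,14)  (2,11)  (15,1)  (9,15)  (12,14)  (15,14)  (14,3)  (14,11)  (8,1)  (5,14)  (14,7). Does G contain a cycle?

Yes

|V| = 15, |E| = 21, number of components = 1.
One cycle is 14-7-4-6-14.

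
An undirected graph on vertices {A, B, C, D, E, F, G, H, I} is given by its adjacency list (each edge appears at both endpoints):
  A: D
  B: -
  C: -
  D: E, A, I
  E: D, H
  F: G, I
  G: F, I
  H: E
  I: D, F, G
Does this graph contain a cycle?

Yes

|V| = 9, |E| = 7, number of components = 3.
One cycle is I-G-F-I.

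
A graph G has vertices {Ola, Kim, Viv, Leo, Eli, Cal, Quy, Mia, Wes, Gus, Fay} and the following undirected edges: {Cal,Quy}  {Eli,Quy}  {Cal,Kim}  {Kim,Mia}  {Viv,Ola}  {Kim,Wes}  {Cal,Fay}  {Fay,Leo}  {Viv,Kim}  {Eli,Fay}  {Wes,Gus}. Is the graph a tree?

|V| = 11, |E| = 11.
Connected but with 11 > 10 edges, so it has a cycle and is not a tree.

No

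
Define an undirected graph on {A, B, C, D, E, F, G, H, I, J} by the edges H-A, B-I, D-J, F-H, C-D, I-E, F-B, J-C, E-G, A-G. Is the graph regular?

Degrees: A:2, B:2, C:2, D:2, E:2, F:2, G:2, H:2, I:2, J:2
All degrees equal 2; the graph is regular.

Yes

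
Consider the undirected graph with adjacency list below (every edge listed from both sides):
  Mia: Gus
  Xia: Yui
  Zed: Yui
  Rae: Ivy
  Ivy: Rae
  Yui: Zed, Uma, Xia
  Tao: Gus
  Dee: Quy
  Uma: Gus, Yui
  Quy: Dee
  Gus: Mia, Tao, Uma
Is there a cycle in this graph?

No

The graph has 11 vertices, 8 edges, and 3 connected components.
Since 8 = 11 - 3, the graph is a forest and contains no cycle.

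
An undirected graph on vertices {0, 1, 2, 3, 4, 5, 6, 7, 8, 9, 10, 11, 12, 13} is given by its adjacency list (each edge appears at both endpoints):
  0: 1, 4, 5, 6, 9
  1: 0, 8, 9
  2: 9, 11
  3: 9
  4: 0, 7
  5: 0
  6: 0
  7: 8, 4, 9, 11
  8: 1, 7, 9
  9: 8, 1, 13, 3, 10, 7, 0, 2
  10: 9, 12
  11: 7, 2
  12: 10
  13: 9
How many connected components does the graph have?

1

Component: {0, 1, 2, 3, 4, 5, 6, 7, 8, 9, 10, 11, 12, 13}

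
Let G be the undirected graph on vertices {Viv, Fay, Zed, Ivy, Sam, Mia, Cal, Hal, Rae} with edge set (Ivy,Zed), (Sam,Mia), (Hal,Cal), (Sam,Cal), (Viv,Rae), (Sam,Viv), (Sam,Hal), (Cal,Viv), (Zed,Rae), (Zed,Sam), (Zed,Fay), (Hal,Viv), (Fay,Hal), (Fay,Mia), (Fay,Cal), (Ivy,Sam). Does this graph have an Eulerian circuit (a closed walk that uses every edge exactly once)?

Degrees: Viv:4, Fay:4, Zed:4, Ivy:2, Sam:6, Mia:2, Cal:4, Hal:4, Rae:2
All degrees are even and the non-isolated vertices are connected — an Eulerian circuit exists.

Yes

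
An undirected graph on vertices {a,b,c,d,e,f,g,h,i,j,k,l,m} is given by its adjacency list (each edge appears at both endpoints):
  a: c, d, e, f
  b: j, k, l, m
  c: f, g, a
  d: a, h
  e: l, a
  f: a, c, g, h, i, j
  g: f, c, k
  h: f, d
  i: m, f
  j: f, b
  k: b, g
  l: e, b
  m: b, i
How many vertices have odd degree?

Degrees: a:4, b:4, c:3, d:2, e:2, f:6, g:3, h:2, i:2, j:2, k:2, l:2, m:2
Odd-degree vertices: c, g.

2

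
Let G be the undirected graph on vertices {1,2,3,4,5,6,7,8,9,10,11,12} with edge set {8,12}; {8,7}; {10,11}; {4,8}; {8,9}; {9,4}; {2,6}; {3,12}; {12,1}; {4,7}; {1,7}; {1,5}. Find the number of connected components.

Component: {2, 6}
Component: {10, 11}
Component: {1, 3, 4, 5, 7, 8, 9, 12}

3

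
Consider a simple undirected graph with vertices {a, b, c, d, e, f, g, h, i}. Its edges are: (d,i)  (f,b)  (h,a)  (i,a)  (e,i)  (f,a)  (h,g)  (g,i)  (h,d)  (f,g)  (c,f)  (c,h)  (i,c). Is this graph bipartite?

Color {f, h, i} black and {a, b, c, d, e, g} white. No edge joins two same-colored vertices, so the graph is bipartite.

Yes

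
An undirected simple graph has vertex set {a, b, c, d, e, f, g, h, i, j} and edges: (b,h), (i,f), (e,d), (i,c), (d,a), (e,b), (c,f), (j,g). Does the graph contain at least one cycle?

Yes

|V| = 10, |E| = 8, number of components = 3.
One cycle is c-i-f-c.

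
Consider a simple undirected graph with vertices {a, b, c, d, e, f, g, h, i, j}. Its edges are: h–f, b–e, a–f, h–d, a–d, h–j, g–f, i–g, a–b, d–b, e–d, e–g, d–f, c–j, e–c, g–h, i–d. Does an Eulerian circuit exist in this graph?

No

Degrees: a:3, b:3, c:2, d:6, e:4, f:4, g:4, h:4, i:2, j:2
a, b have odd degree; an Eulerian circuit needs every degree to be even, so none exists.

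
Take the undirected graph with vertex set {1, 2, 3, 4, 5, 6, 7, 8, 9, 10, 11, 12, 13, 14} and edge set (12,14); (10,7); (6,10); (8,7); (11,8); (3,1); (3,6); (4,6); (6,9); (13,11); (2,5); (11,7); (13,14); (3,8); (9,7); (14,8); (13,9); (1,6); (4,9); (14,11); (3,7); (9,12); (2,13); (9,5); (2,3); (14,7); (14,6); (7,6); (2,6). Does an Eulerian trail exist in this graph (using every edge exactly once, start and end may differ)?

Degrees: 1:2, 2:4, 3:5, 4:2, 5:2, 6:8, 7:7, 8:4, 9:6, 10:2, 11:4, 12:2, 13:4, 14:6
Odd-degree vertices: 3, 7 (2 total).
With 2 odd-degree vertices and all edges in one connected piece, an Eulerian trail exists (from 3 to 7).

Yes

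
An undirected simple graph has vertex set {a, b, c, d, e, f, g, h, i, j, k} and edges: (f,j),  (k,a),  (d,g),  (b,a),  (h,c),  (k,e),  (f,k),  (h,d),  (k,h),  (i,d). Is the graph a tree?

Yes

The graph has 11 vertices and 10 edges.
It is connected with exactly 10 edges, hence acyclic — it is a tree.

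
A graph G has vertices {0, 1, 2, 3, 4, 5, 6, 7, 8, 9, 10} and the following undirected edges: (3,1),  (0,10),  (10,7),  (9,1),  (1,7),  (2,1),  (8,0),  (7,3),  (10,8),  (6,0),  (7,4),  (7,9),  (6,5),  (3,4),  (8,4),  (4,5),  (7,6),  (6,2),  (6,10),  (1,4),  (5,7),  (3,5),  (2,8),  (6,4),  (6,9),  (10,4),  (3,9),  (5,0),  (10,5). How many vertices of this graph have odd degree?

Degrees: 0:4, 1:5, 2:3, 3:5, 4:7, 5:6, 6:7, 7:7, 8:4, 9:4, 10:6
Odd-degree vertices: 1, 2, 3, 4, 6, 7.

6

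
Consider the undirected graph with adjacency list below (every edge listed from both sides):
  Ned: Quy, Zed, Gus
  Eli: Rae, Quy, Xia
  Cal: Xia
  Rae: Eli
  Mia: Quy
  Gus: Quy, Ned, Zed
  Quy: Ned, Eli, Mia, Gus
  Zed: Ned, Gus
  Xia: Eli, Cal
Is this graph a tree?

No

The graph has 9 vertices and 10 edges.
Connected but with 10 > 8 edges, so it has a cycle and is not a tree.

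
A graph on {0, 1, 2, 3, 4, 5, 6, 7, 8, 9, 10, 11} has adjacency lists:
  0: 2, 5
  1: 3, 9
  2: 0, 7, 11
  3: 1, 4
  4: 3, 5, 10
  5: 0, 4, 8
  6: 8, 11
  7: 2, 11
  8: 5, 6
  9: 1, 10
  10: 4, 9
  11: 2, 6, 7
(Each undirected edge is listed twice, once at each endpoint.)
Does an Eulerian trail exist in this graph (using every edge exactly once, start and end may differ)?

Degrees: 0:2, 1:2, 2:3, 3:2, 4:3, 5:3, 6:2, 7:2, 8:2, 9:2, 10:2, 11:3
Odd-degree vertices: 2, 4, 5, 11 (4 total).
With 4 odd-degree vertices (more than two), no single trail can use every edge.

No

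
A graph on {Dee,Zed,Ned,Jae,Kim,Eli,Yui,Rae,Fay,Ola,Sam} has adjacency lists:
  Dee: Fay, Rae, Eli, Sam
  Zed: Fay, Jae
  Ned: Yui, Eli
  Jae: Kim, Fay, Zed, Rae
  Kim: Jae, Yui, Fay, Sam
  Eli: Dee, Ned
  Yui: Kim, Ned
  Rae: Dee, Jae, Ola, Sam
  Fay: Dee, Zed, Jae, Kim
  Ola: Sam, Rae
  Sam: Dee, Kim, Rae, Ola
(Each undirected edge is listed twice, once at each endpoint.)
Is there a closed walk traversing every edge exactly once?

Degrees: Dee:4, Zed:2, Ned:2, Jae:4, Kim:4, Eli:2, Yui:2, Rae:4, Fay:4, Ola:2, Sam:4
Every vertex has even degree and the edges form a single connected piece, so an Eulerian circuit exists.

Yes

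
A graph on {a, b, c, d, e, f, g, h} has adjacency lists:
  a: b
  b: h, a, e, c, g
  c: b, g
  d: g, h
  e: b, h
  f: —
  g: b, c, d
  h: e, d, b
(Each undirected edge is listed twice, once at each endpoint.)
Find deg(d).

2

Neighbors of d: g, h.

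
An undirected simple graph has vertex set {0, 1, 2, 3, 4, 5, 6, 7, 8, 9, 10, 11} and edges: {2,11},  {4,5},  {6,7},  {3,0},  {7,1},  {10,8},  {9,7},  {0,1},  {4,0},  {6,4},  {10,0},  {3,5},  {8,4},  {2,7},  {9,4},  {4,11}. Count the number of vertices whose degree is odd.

Degrees: 0:4, 1:2, 2:2, 3:2, 4:6, 5:2, 6:2, 7:4, 8:2, 9:2, 10:2, 11:2
Odd-degree vertices: none.

0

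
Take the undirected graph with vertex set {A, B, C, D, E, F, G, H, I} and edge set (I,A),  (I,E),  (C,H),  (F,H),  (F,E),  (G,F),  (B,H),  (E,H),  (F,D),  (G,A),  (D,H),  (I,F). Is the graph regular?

Degrees: A:2, B:1, C:1, D:2, E:3, F:5, G:2, H:5, I:3
Vertex B has degree 1 while F has degree 5, so the graph is not regular.

No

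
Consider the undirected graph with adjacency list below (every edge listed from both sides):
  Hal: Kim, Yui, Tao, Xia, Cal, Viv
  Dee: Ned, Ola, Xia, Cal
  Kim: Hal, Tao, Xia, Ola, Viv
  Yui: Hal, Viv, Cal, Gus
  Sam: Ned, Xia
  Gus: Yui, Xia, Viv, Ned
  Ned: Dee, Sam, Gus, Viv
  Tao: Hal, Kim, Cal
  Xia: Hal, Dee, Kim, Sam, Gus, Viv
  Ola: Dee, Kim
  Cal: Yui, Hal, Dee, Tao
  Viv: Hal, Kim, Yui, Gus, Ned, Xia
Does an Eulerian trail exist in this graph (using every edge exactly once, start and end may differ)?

Yes

Degrees: Hal:6, Dee:4, Kim:5, Yui:4, Sam:2, Gus:4, Ned:4, Tao:3, Xia:6, Ola:2, Cal:4, Viv:6
Odd-degree vertices: Kim, Tao (2 total).
With 2 odd-degree vertices and all edges in one connected piece, an Eulerian trail exists (from Kim to Tao).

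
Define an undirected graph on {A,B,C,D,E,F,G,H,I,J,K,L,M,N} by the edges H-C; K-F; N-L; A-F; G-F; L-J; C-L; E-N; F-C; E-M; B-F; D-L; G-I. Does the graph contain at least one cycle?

No

|V| = 14, |E| = 13, number of components = 1.
A forest on 14 vertices with 1 component has exactly 13 edges, which matches — so no cycle.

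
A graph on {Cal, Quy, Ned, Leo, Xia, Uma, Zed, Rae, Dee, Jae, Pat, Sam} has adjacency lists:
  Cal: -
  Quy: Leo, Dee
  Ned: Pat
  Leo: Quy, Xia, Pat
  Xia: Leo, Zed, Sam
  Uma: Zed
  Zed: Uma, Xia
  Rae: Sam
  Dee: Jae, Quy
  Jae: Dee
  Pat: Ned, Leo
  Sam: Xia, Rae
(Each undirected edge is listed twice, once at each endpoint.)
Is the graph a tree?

|V| = 12, |E| = 10.
It splits into 2 components, so it cannot be a tree.

No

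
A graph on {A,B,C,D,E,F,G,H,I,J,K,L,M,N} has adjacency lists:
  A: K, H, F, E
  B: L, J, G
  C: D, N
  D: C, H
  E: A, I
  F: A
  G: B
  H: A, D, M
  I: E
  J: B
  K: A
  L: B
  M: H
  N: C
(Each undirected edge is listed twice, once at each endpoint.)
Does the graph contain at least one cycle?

|V| = 14, |E| = 12, number of components = 2.
Since 12 = 14 - 2, the graph is a forest and contains no cycle.

No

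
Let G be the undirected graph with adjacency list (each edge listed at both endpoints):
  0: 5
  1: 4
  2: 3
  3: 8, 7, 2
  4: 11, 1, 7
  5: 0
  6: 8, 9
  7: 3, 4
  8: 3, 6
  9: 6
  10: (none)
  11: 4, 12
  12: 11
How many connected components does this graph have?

Component: {10}
Component: {0, 5}
Component: {1, 2, 3, 4, 6, 7, 8, 9, 11, 12}

3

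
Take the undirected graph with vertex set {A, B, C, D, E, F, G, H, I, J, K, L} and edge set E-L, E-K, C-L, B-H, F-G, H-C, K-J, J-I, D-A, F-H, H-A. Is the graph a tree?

The graph has 12 vertices and 11 edges.
Connected and |E| = |V| - 1, which characterizes a tree.

Yes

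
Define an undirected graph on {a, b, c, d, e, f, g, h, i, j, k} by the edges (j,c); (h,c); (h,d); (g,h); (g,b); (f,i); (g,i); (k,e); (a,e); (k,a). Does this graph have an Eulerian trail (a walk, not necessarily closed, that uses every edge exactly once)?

No

Degrees: a:2, b:1, c:2, d:1, e:2, f:1, g:3, h:3, i:2, j:1, k:2
Odd-degree vertices: b, d, f, g, h, j (6 total).
An Eulerian trail requires 0 or 2 odd-degree vertices; here there are 6.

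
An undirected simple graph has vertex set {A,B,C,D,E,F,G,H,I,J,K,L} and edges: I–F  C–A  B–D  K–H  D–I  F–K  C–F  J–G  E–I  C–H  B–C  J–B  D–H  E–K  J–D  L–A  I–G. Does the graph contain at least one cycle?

Yes

|V| = 12, |E| = 17, number of components = 1.
One cycle is F-I-E-K-F.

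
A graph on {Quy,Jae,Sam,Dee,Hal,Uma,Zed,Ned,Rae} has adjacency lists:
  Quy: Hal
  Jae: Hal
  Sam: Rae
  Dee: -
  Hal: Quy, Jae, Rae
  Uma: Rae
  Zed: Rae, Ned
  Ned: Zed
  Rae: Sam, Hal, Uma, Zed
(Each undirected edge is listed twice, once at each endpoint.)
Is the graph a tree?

|V| = 9, |E| = 7.
It splits into 2 components, so it cannot be a tree.

No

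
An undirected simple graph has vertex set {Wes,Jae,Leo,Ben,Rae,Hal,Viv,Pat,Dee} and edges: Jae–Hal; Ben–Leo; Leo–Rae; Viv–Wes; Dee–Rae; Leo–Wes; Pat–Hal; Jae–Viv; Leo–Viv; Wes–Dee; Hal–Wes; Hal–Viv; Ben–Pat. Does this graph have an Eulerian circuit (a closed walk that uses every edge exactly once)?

Degrees: Wes:4, Jae:2, Leo:4, Ben:2, Rae:2, Hal:4, Viv:4, Pat:2, Dee:2
All degrees are even and the non-isolated vertices are connected — an Eulerian circuit exists.

Yes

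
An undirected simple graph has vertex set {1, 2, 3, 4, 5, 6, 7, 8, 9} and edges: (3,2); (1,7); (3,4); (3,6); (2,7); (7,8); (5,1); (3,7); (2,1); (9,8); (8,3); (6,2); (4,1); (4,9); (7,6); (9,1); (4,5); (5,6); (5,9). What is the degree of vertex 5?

Neighbors of 5: 1, 4, 6, 9.

4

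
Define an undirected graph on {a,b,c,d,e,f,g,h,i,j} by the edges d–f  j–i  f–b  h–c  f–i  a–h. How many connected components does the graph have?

Component: {e}
Component: {g}
Component: {a, c, h}
Component: {b, d, f, i, j}

4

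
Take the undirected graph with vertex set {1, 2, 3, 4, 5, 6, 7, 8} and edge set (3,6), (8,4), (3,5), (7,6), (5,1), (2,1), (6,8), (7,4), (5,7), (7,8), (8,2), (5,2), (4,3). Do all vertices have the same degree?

Degrees: 1:2, 2:3, 3:3, 4:3, 5:4, 6:3, 7:4, 8:4
Vertex 1 has degree 2 while 5 has degree 4, so the graph is not regular.

No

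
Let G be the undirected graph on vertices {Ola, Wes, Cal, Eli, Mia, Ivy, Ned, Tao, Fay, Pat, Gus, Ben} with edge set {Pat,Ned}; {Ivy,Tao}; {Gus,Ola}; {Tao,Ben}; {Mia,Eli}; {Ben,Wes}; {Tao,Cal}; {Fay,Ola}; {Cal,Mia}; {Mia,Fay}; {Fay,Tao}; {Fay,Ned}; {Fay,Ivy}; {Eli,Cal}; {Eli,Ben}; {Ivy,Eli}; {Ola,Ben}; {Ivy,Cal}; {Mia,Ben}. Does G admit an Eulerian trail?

No

Degrees: Ola:3, Wes:1, Cal:4, Eli:4, Mia:4, Ivy:4, Ned:2, Tao:4, Fay:5, Pat:1, Gus:1, Ben:5
Odd-degree vertices: Ola, Wes, Fay, Pat, Gus, Ben (6 total).
With 6 odd-degree vertices (more than two), no single trail can use every edge.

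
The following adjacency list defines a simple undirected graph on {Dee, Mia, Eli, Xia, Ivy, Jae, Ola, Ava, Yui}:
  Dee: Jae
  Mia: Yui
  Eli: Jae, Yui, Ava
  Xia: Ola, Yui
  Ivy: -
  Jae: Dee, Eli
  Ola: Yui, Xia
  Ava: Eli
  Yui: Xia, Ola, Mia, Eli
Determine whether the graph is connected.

Component: {Ivy}
Component: {Dee, Mia, Eli, Xia, Jae, Ola, Ava, Yui}
There are 2 separate components, so the graph is not connected.

No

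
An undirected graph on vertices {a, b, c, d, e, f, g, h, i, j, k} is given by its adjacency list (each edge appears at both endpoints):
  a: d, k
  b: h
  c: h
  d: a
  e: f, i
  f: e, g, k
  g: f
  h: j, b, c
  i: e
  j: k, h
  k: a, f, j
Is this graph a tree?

The graph has 11 vertices and 10 edges.
Connected and |E| = |V| - 1, which characterizes a tree.

Yes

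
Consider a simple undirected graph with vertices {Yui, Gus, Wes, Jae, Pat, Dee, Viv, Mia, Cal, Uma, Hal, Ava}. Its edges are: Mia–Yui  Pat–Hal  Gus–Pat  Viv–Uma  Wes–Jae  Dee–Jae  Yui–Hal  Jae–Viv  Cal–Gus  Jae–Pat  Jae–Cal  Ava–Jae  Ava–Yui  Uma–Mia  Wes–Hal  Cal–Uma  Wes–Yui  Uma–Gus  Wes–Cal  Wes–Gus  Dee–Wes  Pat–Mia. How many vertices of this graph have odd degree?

Degrees: Yui:4, Gus:4, Wes:6, Jae:6, Pat:4, Dee:2, Viv:2, Mia:3, Cal:4, Uma:4, Hal:3, Ava:2
Odd-degree vertices: Mia, Hal.

2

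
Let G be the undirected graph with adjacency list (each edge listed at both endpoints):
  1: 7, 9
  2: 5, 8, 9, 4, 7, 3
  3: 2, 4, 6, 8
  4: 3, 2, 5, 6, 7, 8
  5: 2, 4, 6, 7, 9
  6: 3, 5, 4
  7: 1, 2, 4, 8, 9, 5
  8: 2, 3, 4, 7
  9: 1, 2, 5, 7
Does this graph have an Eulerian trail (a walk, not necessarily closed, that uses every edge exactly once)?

Degrees: 1:2, 2:6, 3:4, 4:6, 5:5, 6:3, 7:6, 8:4, 9:4
Odd-degree vertices: 5, 6 (2 total).
The non-isolated vertices are connected and exactly 2 have odd degree, so an Eulerian trail exists (from 5 to 6).

Yes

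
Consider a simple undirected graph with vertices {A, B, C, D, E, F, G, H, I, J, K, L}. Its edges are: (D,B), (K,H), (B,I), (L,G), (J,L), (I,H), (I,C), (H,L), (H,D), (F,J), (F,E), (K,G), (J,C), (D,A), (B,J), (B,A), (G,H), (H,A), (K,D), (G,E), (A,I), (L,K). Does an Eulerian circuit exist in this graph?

Degrees: A:4, B:4, C:2, D:4, E:2, F:2, G:4, H:6, I:4, J:4, K:4, L:4
All degrees are even and the non-isolated vertices are connected — an Eulerian circuit exists.

Yes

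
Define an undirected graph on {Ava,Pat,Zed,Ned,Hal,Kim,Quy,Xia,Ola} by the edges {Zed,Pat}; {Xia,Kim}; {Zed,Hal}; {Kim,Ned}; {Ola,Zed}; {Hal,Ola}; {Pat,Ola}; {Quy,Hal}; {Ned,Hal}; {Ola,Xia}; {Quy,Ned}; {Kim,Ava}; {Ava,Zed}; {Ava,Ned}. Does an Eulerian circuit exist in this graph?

Degrees: Ava:3, Pat:2, Zed:4, Ned:4, Hal:4, Kim:3, Quy:2, Xia:2, Ola:4
Vertices with odd degree: Ava, Kim. An Eulerian circuit requires all degrees even.

No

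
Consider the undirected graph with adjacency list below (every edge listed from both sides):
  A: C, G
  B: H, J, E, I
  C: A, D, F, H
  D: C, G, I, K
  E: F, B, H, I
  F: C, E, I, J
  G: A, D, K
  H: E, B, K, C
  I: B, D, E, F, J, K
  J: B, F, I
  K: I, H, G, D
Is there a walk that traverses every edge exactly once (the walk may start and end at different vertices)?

Degrees: A:2, B:4, C:4, D:4, E:4, F:4, G:3, H:4, I:6, J:3, K:4
Odd-degree vertices: G, J (2 total).
The non-isolated vertices are connected and exactly 2 have odd degree, so an Eulerian trail exists (from G to J).

Yes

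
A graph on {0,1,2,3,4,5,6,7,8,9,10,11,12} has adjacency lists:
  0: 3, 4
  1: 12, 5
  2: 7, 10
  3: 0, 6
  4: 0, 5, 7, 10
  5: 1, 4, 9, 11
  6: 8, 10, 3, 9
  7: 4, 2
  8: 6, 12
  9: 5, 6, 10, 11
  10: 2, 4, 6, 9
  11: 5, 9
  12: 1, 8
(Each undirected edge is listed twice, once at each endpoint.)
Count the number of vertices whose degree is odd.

Degrees: 0:2, 1:2, 2:2, 3:2, 4:4, 5:4, 6:4, 7:2, 8:2, 9:4, 10:4, 11:2, 12:2
Odd-degree vertices: none.

0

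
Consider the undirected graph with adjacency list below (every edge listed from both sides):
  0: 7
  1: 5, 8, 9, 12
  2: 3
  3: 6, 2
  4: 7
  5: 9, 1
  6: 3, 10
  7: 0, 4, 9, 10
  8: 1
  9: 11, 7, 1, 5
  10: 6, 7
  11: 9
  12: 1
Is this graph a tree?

No

The graph has 13 vertices and 13 edges.
A tree on 13 vertices has exactly 12 edges; this graph has 13, so it contains a cycle and is not a tree.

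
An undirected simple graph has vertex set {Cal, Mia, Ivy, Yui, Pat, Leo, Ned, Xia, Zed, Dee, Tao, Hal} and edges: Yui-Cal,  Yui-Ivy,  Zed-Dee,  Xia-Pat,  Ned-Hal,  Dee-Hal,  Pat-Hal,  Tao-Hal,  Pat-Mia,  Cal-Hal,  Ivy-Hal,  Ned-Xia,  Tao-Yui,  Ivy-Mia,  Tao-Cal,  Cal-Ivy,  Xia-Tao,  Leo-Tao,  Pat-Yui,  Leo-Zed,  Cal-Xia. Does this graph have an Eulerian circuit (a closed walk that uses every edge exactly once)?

Degrees: Cal:5, Mia:2, Ivy:4, Yui:4, Pat:4, Leo:2, Ned:2, Xia:4, Zed:2, Dee:2, Tao:5, Hal:6
Vertices with odd degree: Cal, Tao. An Eulerian circuit requires all degrees even.

No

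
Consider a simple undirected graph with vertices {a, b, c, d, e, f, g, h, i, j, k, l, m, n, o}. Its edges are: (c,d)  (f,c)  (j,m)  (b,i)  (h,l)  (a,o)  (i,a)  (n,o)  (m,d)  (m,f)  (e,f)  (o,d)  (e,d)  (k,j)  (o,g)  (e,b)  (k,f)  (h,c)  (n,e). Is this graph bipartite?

Color {c, e, i, k, l, m, o} black and {a, b, d, f, g, h, j, n} white. No edge joins two same-colored vertices, so the graph is bipartite.

Yes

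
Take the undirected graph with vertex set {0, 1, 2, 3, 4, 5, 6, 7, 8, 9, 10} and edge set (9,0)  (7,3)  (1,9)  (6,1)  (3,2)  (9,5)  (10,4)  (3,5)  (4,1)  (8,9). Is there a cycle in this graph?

|V| = 11, |E| = 10, number of components = 1.
Since 10 = 11 - 1, the graph is a forest and contains no cycle.

No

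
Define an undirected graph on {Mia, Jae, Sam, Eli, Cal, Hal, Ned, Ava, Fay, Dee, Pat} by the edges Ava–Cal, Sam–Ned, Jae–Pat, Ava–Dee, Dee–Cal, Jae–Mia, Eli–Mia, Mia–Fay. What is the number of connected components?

Component: {Hal}
Component: {Sam, Ned}
Component: {Cal, Ava, Dee}
Component: {Mia, Jae, Eli, Fay, Pat}

4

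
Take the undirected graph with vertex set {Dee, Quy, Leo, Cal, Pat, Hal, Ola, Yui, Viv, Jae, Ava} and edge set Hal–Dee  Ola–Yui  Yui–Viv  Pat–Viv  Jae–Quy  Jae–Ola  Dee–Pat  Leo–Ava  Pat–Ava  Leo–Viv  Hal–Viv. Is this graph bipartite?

A valid 2-coloring puts {Leo, Cal, Pat, Hal, Yui, Jae} on one side and {Dee, Quy, Ola, Viv, Ava} on the other; every edge crosses between the two sides.

Yes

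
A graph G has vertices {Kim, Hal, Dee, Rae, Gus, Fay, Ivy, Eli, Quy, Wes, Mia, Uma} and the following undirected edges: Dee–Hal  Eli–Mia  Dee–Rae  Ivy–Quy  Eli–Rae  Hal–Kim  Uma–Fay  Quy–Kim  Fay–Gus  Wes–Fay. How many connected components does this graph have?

2

Component: {Gus, Fay, Wes, Uma}
Component: {Kim, Hal, Dee, Rae, Ivy, Eli, Quy, Mia}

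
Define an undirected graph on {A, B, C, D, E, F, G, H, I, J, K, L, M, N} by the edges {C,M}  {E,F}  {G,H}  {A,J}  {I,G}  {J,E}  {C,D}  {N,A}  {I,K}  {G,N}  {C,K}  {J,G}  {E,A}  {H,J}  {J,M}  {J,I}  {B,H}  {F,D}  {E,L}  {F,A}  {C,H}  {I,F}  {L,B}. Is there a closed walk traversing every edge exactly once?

Yes

Degrees: A:4, B:2, C:4, D:2, E:4, F:4, G:4, H:4, I:4, J:6, K:2, L:2, M:2, N:2
Every vertex has even degree and the edges form a single connected piece, so an Eulerian circuit exists.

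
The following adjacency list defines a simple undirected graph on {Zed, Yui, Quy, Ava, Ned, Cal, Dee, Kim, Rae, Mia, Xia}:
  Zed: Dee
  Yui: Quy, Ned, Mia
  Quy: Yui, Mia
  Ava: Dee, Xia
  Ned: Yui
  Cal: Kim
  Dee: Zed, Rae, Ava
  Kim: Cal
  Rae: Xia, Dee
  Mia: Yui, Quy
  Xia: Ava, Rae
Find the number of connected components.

3

Component: {Cal, Kim}
Component: {Yui, Quy, Ned, Mia}
Component: {Zed, Ava, Dee, Rae, Xia}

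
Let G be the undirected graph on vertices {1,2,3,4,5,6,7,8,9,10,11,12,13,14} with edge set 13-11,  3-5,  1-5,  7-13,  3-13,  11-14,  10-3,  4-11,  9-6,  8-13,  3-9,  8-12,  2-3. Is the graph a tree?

The graph has 14 vertices and 13 edges.
It is connected with exactly 13 edges, hence acyclic — it is a tree.

Yes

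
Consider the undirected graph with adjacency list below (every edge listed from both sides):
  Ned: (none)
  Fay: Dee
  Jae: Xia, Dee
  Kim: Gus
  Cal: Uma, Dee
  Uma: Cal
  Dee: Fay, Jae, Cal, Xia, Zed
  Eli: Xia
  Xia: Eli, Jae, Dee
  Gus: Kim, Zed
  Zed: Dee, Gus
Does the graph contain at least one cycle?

The graph has 11 vertices, 10 edges, and 2 connected components.
One cycle is Dee-Xia-Jae-Dee.

Yes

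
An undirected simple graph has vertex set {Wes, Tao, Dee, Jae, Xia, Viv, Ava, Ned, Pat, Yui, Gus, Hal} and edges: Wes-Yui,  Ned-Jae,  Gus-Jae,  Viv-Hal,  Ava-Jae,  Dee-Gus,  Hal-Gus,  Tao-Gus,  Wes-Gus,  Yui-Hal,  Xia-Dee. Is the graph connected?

No

Component: {Pat}
Component: {Wes, Tao, Dee, Jae, Xia, Viv, Ava, Ned, Yui, Gus, Hal}
No edge joins these 2 groups, so the graph is disconnected.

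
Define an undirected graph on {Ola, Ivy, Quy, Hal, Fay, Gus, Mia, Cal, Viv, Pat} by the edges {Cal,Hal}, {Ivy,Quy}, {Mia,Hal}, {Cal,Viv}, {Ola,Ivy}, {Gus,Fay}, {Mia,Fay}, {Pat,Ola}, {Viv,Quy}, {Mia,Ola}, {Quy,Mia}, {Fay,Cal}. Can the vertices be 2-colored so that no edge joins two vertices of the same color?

The cycle Quy-Viv-Cal-Fay-Mia-Quy has length 5, which is odd, so the graph is not bipartite.

No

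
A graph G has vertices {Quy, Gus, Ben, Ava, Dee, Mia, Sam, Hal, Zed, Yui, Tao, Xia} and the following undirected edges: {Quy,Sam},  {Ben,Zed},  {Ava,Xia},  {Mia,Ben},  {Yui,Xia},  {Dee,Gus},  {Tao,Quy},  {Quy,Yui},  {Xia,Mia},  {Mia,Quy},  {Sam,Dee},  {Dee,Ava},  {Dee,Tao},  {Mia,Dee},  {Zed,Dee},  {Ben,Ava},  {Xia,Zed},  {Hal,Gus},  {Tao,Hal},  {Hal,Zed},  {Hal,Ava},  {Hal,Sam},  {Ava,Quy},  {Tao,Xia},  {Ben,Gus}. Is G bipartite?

Yes

Partition the vertices as {Gus, Ava, Mia, Sam, Zed, Yui, Tao} vs {Quy, Ben, Dee, Hal, Xia}. Each listed edge has one endpoint in each part, so the graph is bipartite.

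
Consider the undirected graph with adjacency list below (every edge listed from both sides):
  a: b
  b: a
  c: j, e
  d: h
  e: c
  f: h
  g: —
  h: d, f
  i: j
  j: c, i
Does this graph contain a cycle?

No

|V| = 10, |E| = 6, number of components = 4.
Since 6 = 10 - 4, the graph is a forest and contains no cycle.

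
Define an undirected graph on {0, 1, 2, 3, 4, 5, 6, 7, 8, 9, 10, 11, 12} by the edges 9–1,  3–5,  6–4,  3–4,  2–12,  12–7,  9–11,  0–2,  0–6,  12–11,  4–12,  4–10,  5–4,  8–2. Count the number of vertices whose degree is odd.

Degrees: 0:2, 1:1, 2:3, 3:2, 4:5, 5:2, 6:2, 7:1, 8:1, 9:2, 10:1, 11:2, 12:4
Odd-degree vertices: 1, 2, 4, 7, 8, 10.

6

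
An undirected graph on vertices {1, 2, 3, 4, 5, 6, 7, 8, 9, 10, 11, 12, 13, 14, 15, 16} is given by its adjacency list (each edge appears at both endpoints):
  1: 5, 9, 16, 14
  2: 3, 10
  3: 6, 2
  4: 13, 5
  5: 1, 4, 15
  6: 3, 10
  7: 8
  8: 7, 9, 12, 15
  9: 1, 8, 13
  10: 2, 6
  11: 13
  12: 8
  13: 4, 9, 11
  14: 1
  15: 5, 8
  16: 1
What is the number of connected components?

2

Component: {2, 3, 6, 10}
Component: {1, 4, 5, 7, 8, 9, 11, 12, 13, 14, 15, 16}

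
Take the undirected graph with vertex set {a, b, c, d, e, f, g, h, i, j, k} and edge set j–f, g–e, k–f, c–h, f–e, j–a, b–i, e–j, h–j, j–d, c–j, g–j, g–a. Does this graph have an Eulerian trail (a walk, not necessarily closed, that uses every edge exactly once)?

Degrees: a:2, b:1, c:2, d:1, e:3, f:3, g:3, h:2, i:1, j:7, k:1
Odd-degree vertices: b, d, e, f, g, i, j, k (8 total).
An Eulerian trail requires 0 or 2 odd-degree vertices; here there are 8.

No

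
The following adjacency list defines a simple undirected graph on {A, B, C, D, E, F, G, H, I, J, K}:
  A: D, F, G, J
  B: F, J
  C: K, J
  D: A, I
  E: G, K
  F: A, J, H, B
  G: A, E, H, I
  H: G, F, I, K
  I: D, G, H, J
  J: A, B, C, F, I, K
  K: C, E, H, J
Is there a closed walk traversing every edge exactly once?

Degrees: A:4, B:2, C:2, D:2, E:2, F:4, G:4, H:4, I:4, J:6, K:4
All degrees are even and the non-isolated vertices are connected — an Eulerian circuit exists.

Yes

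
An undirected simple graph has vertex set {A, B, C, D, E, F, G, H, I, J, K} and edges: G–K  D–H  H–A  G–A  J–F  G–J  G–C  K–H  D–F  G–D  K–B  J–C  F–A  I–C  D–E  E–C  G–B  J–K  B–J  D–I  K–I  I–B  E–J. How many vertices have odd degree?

6

Degrees: A:3, B:4, C:4, D:5, E:3, F:3, G:6, H:3, I:4, J:6, K:5
Odd-degree vertices: A, D, E, F, H, K.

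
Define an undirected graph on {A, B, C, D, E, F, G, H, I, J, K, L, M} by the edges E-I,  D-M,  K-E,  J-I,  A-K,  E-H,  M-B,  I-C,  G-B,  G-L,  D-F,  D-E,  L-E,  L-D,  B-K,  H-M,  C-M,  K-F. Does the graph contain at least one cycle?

Yes

|V| = 13, |E| = 18, number of components = 1.
Since 18 > 13 - 1, a cycle must exist; for instance E-D-M-B-G-L-E.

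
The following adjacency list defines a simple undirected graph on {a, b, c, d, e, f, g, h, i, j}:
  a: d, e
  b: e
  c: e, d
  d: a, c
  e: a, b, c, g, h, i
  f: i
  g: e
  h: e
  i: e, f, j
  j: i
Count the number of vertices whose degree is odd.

6

Degrees: a:2, b:1, c:2, d:2, e:6, f:1, g:1, h:1, i:3, j:1
Odd-degree vertices: b, f, g, h, i, j.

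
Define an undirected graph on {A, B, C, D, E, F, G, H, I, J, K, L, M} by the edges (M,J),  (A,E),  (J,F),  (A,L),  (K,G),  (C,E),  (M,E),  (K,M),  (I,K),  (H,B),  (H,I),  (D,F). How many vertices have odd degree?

Degrees: A:2, B:1, C:1, D:1, E:3, F:2, G:1, H:2, I:2, J:2, K:3, L:1, M:3
Odd-degree vertices: B, C, D, E, G, K, L, M.

8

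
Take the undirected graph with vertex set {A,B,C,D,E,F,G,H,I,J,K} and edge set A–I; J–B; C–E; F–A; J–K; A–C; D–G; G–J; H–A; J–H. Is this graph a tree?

The graph has 11 vertices and 10 edges.
Connected and |E| = |V| - 1, which characterizes a tree.

Yes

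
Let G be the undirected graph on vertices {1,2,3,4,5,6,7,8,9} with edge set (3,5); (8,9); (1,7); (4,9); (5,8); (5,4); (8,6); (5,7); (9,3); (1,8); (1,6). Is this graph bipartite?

The cycle 8-6-1-8 has length 3, which is odd, so the graph is not bipartite.

No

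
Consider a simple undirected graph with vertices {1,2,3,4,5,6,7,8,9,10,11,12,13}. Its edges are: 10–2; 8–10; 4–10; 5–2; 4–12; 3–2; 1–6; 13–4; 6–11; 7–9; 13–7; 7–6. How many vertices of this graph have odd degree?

Degrees: 1:1, 2:3, 3:1, 4:3, 5:1, 6:3, 7:3, 8:1, 9:1, 10:3, 11:1, 12:1, 13:2
Odd-degree vertices: 1, 2, 3, 4, 5, 6, 7, 8, 9, 10, 11, 12.

12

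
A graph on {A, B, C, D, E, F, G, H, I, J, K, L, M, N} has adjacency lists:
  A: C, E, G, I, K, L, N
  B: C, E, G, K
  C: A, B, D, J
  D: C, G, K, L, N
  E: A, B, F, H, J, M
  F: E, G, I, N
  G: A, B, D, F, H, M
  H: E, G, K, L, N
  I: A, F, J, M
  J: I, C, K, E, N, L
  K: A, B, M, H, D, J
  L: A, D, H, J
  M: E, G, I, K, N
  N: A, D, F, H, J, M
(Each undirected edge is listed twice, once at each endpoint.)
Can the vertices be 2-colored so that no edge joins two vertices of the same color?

Yes

Partition the vertices as {C, E, G, I, K, L, N} vs {A, B, D, F, H, J, M}. Each listed edge has one endpoint in each part, so the graph is bipartite.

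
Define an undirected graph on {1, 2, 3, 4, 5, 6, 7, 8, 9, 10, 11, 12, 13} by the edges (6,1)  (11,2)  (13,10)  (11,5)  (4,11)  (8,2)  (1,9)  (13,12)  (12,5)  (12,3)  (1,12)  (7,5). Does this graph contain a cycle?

The graph has 13 vertices, 12 edges, and 1 connected component.
Since 12 = 13 - 1, the graph is a forest and contains no cycle.

No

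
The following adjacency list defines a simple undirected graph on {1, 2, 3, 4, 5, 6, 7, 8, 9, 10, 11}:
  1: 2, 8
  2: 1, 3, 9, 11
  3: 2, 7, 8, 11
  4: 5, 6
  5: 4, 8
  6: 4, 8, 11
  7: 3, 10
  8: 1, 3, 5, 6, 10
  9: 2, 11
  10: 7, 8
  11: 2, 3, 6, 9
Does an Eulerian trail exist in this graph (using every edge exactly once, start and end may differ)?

Degrees: 1:2, 2:4, 3:4, 4:2, 5:2, 6:3, 7:2, 8:5, 9:2, 10:2, 11:4
Odd-degree vertices: 6, 8 (2 total).
With 2 odd-degree vertices and all edges in one connected piece, an Eulerian trail exists (from 6 to 8).

Yes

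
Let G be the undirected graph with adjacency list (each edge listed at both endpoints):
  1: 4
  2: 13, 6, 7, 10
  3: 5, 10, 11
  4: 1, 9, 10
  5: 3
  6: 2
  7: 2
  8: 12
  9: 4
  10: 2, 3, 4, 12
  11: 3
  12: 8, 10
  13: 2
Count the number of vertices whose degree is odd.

Degrees: 1:1, 2:4, 3:3, 4:3, 5:1, 6:1, 7:1, 8:1, 9:1, 10:4, 11:1, 12:2, 13:1
Odd-degree vertices: 1, 3, 4, 5, 6, 7, 8, 9, 11, 13.

10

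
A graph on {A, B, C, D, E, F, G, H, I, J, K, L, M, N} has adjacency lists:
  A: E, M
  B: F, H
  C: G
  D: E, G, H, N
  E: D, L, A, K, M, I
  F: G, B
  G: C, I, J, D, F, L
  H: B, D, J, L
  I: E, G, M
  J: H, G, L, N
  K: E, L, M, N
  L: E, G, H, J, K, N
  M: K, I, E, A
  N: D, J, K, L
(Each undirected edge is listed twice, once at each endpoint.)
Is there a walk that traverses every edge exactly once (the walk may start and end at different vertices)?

Yes

Degrees: A:2, B:2, C:1, D:4, E:6, F:2, G:6, H:4, I:3, J:4, K:4, L:6, M:4, N:4
Odd-degree vertices: C, I (2 total).
With 2 odd-degree vertices and all edges in one connected piece, an Eulerian trail exists (from C to I).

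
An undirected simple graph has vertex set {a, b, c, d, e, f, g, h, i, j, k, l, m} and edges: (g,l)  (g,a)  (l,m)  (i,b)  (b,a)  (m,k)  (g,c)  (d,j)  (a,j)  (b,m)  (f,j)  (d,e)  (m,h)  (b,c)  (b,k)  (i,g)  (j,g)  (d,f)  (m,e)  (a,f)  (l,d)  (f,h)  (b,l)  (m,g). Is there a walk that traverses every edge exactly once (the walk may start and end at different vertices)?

Yes

Degrees: a:4, b:6, c:2, d:4, e:2, f:4, g:6, h:2, i:2, j:4, k:2, l:4, m:6
Odd-degree vertices: none (0 total).
With 0 odd-degree vertices and all edges in one connected piece, an Eulerian trail exists.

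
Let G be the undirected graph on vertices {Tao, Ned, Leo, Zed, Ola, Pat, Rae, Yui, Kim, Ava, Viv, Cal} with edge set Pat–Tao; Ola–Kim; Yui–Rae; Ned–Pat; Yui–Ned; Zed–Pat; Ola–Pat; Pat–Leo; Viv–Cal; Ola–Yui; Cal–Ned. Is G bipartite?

Yes

Partition the vertices as {Pat, Yui, Kim, Ava, Cal} vs {Tao, Ned, Leo, Zed, Ola, Rae, Viv}. Each listed edge has one endpoint in each part, so the graph is bipartite.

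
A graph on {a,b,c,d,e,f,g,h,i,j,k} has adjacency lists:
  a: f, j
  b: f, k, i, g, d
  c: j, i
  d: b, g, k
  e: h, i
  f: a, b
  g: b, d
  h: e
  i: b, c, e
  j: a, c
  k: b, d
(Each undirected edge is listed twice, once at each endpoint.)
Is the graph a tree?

No

The graph has 11 vertices and 13 edges.
Connected but with 13 > 10 edges, so it has a cycle and is not a tree.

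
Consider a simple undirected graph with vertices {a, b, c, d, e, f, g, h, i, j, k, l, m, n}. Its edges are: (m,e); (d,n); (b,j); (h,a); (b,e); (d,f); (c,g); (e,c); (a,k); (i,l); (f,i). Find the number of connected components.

3

Component: {a, h, k}
Component: {d, f, i, l, n}
Component: {b, c, e, g, j, m}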